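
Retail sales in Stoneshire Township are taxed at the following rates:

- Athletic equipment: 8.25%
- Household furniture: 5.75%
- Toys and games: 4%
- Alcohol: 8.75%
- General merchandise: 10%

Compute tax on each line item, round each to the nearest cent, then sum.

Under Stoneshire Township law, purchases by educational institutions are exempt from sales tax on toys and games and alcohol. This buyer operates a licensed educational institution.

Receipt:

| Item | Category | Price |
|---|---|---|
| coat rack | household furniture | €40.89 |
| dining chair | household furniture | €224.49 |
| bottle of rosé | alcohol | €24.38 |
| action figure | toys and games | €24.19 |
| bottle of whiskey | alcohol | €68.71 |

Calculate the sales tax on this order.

€15.26

Coat rack €40.89: household furniture → 5.75% → €2.35
Dining chair €224.49: household furniture → 5.75% → €12.91
Bottle of rosé €24.38: alcohol, buyer-exempt → 0% → €0.00
Action figure €24.19: toys and games, buyer-exempt → 0% → €0.00
Bottle of whiskey €68.71: alcohol, buyer-exempt → 0% → €0.00
Total tax = €2.35 + €12.91 = €15.26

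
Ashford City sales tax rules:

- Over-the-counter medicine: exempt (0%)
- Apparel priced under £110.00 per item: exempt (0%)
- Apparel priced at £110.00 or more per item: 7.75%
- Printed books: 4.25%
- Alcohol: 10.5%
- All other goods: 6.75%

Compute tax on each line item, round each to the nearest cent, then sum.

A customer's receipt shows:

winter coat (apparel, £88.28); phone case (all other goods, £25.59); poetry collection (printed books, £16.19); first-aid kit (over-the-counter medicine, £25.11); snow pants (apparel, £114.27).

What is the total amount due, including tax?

Winter coat £88.28: apparel, under £110.00 → 0% → £0.00
Phone case £25.59: all other goods → 6.75% → £1.73
Poetry collection £16.19: printed books → 4.25% → £0.69
First-aid kit £25.11: over-the-counter medicine → 0% → £0.00
Snow pants £114.27: apparel, £110.00 or more → 7.75% → £8.86
Subtotal = £269.44; tax = £11.28; total due = £280.72

£280.72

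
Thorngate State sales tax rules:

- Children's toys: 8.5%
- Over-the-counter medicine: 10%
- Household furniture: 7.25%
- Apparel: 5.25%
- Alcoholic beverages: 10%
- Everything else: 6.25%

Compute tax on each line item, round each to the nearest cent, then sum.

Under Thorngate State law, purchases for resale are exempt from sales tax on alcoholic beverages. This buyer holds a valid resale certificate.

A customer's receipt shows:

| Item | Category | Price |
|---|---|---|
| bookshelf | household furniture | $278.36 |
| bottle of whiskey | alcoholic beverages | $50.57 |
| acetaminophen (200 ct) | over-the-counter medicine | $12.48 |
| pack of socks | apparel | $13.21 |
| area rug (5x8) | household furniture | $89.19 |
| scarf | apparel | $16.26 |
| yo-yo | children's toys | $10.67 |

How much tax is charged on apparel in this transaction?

$1.54

Pack of socks $13.21: apparel → 5.25% → $0.69
Scarf $16.26: apparel → 5.25% → $0.85
Tax on apparel = $0.69 + $0.85 = $1.54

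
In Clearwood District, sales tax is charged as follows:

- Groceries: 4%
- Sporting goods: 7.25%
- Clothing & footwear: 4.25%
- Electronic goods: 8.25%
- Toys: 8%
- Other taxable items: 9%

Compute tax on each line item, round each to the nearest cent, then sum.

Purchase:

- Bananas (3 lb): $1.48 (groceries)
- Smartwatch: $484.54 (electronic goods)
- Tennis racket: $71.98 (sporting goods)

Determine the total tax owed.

$45.25

Bananas (3 lb) $1.48: groceries → 4% → $0.06
Smartwatch $484.54: electronic goods → 8.25% → $39.97
Tennis racket $71.98: sporting goods → 7.25% → $5.22
Total tax = $0.06 + $39.97 + $5.22 = $45.25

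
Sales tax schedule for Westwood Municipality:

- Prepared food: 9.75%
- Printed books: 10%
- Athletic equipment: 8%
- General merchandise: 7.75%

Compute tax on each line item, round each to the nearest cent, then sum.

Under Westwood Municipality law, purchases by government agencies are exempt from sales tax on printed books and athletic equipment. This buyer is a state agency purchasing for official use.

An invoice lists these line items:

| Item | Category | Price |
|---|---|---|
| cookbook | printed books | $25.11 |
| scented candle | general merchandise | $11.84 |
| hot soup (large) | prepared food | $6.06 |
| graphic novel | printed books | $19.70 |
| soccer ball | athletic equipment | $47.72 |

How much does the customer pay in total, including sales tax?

$111.94

Cookbook $25.11: printed books, buyer-exempt → 0% → $0.00
Scented candle $11.84: general merchandise → 7.75% → $0.92
Hot soup (large) $6.06: prepared food → 9.75% → $0.59
Graphic novel $19.70: printed books, buyer-exempt → 0% → $0.00
Soccer ball $47.72: athletic equipment, buyer-exempt → 0% → $0.00
Subtotal = $110.43; tax = $1.51; total due = $111.94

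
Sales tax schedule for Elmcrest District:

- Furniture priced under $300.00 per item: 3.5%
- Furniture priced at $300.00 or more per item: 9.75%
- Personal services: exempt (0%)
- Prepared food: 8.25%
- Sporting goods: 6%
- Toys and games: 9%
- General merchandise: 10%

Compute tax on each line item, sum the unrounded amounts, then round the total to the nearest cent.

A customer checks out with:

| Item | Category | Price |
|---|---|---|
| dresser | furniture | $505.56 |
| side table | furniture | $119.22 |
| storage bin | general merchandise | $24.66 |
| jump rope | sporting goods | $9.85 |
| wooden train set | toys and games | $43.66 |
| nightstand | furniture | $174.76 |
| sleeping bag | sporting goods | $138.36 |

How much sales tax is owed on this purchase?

Dresser $505.56: furniture, $300.00 or more → 9.75% → $49.2921
Side table $119.22: furniture, under $300.00 → 3.5% → $4.1727
Storage bin $24.66: general merchandise → 10% → $2.466
Jump rope $9.85: sporting goods → 6% → $0.591
Wooden train set $43.66: toys and games → 9% → $3.9294
Nightstand $174.76: furniture, under $300.00 → 3.5% → $6.1166
Sleeping bag $138.36: sporting goods → 6% → $8.3016
Unrounded tax sum = $74.8694 → $74.87

$74.87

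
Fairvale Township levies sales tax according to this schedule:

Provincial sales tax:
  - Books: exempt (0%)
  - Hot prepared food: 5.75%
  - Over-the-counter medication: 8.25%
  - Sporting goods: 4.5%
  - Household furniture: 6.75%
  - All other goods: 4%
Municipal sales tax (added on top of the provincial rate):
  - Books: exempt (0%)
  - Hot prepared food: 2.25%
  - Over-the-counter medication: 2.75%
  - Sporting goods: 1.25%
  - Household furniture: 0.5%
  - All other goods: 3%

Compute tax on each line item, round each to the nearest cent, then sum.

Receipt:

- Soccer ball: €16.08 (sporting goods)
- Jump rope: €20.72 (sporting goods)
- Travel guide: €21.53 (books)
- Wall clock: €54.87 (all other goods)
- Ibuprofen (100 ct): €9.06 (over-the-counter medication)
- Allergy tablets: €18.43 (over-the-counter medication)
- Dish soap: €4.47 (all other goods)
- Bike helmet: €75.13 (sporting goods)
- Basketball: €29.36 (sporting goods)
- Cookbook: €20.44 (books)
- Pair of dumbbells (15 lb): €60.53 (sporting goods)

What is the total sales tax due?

€18.78

Soccer ball €16.08: sporting goods → 4.5% + 1.25% municipal = 5.75% → €0.92
Jump rope €20.72: sporting goods → 4.5% + 1.25% municipal = 5.75% → €1.19
Travel guide €21.53: books → 0% + 0% municipal = 0% → €0.00
Wall clock €54.87: all other goods → 4% + 3% municipal = 7% → €3.84
Ibuprofen (100 ct) €9.06: over-the-counter medication → 8.25% + 2.75% municipal = 11% → €1.00
Allergy tablets €18.43: over-the-counter medication → 8.25% + 2.75% municipal = 11% → €2.03
Dish soap €4.47: all other goods → 4% + 3% municipal = 7% → €0.31
Bike helmet €75.13: sporting goods → 4.5% + 1.25% municipal = 5.75% → €4.32
Basketball €29.36: sporting goods → 4.5% + 1.25% municipal = 5.75% → €1.69
Cookbook €20.44: books → 0% + 0% municipal = 0% → €0.00
Pair of dumbbells (15 lb) €60.53: sporting goods → 4.5% + 1.25% municipal = 5.75% → €3.48
Total tax = €0.92 + €1.19 + €3.84 + €1.00 + €2.03 + €0.31 + €4.32 + €1.69 + €3.48 = €18.78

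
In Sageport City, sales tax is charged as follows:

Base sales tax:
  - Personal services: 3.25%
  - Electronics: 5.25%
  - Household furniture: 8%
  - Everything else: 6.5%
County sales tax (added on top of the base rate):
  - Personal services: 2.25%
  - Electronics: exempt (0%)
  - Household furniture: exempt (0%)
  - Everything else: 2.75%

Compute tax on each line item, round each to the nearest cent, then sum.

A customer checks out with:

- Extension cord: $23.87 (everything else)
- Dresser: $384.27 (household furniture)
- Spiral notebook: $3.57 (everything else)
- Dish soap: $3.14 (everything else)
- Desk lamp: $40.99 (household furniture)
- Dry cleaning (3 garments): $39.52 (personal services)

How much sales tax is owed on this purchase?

Extension cord $23.87: everything else → 6.5% + 2.75% county = 9.25% → $2.21
Dresser $384.27: household furniture → 8% + 0% county = 8% → $30.74
Spiral notebook $3.57: everything else → 6.5% + 2.75% county = 9.25% → $0.33
Dish soap $3.14: everything else → 6.5% + 2.75% county = 9.25% → $0.29
Desk lamp $40.99: household furniture → 8% + 0% county = 8% → $3.28
Dry cleaning (3 garments) $39.52: personal services → 3.25% + 2.25% county = 5.5% → $2.17
Total tax = $2.21 + $30.74 + $0.33 + $0.29 + $3.28 + $2.17 = $39.02

$39.02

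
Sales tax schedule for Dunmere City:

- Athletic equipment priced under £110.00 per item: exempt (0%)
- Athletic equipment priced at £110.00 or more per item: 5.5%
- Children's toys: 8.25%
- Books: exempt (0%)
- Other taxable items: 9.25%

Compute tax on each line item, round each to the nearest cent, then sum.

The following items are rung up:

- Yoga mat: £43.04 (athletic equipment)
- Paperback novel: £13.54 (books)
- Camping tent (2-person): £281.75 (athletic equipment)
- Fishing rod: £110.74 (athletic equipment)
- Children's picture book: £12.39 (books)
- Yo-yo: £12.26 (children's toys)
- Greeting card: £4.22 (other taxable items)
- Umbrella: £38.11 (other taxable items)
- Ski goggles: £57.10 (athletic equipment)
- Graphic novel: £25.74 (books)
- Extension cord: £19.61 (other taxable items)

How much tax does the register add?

£28.33

Yoga mat £43.04: athletic equipment, under £110.00 → 0% → £0.00
Paperback novel £13.54: books → 0% → £0.00
Camping tent (2-person) £281.75: athletic equipment, £110.00 or more → 5.5% → £15.50
Fishing rod £110.74: athletic equipment, £110.00 or more → 5.5% → £6.09
Children's picture book £12.39: books → 0% → £0.00
Yo-yo £12.26: children's toys → 8.25% → £1.01
Greeting card £4.22: other taxable items → 9.25% → £0.39
Umbrella £38.11: other taxable items → 9.25% → £3.53
Ski goggles £57.10: athletic equipment, under £110.00 → 0% → £0.00
Graphic novel £25.74: books → 0% → £0.00
Extension cord £19.61: other taxable items → 9.25% → £1.81
Total tax = £15.50 + £6.09 + £1.01 + £0.39 + £3.53 + £1.81 = £28.33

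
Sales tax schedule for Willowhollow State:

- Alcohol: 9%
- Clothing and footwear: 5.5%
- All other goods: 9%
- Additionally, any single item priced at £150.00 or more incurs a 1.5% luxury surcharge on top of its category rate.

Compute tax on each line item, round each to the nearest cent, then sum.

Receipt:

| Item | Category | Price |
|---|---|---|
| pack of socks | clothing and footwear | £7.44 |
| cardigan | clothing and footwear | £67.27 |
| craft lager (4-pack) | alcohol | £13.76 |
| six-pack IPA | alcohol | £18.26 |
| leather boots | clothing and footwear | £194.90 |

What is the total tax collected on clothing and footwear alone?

Pack of socks £7.44: clothing and footwear → 5.5% → £0.41
Cardigan £67.27: clothing and footwear → 5.5% → £3.70
Leather boots £194.90: clothing and footwear → 5.5% + 1.5% surcharge = 7% → £13.64
Tax on clothing and footwear = £0.41 + £3.70 + £13.64 = £17.75

£17.75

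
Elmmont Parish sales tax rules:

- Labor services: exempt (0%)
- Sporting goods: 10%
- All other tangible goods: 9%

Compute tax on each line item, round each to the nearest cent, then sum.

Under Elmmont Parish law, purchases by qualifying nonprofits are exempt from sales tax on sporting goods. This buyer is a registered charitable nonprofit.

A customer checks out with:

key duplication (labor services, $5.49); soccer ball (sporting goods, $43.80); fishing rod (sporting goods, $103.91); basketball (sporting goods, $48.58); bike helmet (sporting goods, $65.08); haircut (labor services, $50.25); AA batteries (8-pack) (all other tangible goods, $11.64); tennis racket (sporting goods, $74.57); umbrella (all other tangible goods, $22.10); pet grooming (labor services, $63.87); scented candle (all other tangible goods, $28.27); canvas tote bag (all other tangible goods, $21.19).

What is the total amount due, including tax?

Key duplication $5.49: labor services → 0% → $0.00
Soccer ball $43.80: sporting goods, buyer-exempt → 0% → $0.00
Fishing rod $103.91: sporting goods, buyer-exempt → 0% → $0.00
Basketball $48.58: sporting goods, buyer-exempt → 0% → $0.00
Bike helmet $65.08: sporting goods, buyer-exempt → 0% → $0.00
Haircut $50.25: labor services → 0% → $0.00
AA batteries (8-pack) $11.64: all other tangible goods → 9% → $1.05
Tennis racket $74.57: sporting goods, buyer-exempt → 0% → $0.00
Umbrella $22.10: all other tangible goods → 9% → $1.99
Pet grooming $63.87: labor services → 0% → $0.00
Scented candle $28.27: all other tangible goods → 9% → $2.54
Canvas tote bag $21.19: all other tangible goods → 9% → $1.91
Subtotal = $538.75; tax = $7.49; total due = $546.24

$546.24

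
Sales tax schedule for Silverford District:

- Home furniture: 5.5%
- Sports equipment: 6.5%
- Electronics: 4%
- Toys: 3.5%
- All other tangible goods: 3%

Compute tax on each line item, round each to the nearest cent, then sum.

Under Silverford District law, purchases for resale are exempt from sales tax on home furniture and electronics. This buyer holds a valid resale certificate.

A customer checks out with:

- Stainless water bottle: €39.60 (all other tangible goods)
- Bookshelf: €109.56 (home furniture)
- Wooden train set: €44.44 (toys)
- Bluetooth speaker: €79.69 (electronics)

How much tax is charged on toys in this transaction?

€1.56

Wooden train set €44.44: toys → 3.5% → €1.56
Tax on toys = €1.56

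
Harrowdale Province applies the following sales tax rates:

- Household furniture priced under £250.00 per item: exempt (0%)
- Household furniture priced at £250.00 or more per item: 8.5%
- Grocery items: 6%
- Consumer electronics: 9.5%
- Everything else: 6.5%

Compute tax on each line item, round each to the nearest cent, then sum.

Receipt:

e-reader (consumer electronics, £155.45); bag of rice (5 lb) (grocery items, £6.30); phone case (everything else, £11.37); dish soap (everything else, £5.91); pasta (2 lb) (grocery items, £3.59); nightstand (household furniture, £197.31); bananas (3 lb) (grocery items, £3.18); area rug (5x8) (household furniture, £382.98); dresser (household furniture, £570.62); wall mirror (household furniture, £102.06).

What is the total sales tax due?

£97.73

E-reader £155.45: consumer electronics → 9.5% → £14.77
Bag of rice (5 lb) £6.30: grocery items → 6% → £0.38
Phone case £11.37: everything else → 6.5% → £0.74
Dish soap £5.91: everything else → 6.5% → £0.38
Pasta (2 lb) £3.59: grocery items → 6% → £0.22
Nightstand £197.31: household furniture, under £250.00 → 0% → £0.00
Bananas (3 lb) £3.18: grocery items → 6% → £0.19
Area rug (5x8) £382.98: household furniture, £250.00 or more → 8.5% → £32.55
Dresser £570.62: household furniture, £250.00 or more → 8.5% → £48.50
Wall mirror £102.06: household furniture, under £250.00 → 0% → £0.00
Total tax = £14.77 + £0.38 + £0.74 + £0.38 + £0.22 + £0.19 + £32.55 + £48.50 = £97.73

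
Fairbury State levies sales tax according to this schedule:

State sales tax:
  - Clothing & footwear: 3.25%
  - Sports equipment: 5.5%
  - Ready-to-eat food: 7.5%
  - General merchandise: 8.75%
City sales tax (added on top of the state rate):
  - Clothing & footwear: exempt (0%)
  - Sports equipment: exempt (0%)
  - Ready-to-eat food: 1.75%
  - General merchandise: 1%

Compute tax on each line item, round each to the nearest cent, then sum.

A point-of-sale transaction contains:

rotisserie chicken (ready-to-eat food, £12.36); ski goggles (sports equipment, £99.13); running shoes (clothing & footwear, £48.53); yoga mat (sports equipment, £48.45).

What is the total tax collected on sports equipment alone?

£8.11

Ski goggles £99.13: sports equipment → 5.5% + 0% city = 5.5% → £5.45
Yoga mat £48.45: sports equipment → 5.5% + 0% city = 5.5% → £2.66
Tax on sports equipment = £5.45 + £2.66 = £8.11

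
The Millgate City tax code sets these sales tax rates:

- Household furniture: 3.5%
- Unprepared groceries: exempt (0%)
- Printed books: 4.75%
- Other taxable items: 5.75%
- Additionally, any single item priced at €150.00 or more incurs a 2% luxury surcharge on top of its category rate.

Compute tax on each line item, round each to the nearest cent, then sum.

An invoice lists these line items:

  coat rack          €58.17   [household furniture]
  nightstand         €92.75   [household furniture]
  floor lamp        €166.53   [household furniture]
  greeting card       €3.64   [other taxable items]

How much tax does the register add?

Coat rack €58.17: household furniture → 3.5% → €2.04
Nightstand €92.75: household furniture → 3.5% → €3.25
Floor lamp €166.53: household furniture → 3.5% + 2% surcharge = 5.5% → €9.16
Greeting card €3.64: other taxable items → 5.75% → €0.21
Total tax = €2.04 + €3.25 + €9.16 + €0.21 = €14.66

€14.66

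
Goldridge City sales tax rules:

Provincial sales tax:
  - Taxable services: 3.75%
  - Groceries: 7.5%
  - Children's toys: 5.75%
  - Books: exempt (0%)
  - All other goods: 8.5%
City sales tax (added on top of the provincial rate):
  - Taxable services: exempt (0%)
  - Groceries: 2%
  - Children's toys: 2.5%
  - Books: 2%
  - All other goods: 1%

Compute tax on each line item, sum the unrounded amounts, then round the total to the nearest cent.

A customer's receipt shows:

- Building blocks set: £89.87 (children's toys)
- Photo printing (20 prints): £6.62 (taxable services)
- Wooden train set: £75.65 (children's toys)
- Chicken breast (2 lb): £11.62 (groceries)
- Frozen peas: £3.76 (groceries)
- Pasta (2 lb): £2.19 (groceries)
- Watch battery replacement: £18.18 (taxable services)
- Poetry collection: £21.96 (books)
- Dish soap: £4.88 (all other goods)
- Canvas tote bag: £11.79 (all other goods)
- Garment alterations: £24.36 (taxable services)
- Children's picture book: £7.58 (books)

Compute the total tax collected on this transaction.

Building blocks set £89.87: children's toys → 5.75% + 2.5% city = 8.25% → £7.414275
Photo printing (20 prints) £6.62: taxable services → 3.75% + 0% city = 3.75% → £0.24825
Wooden train set £75.65: children's toys → 5.75% + 2.5% city = 8.25% → £6.241125
Chicken breast (2 lb) £11.62: groceries → 7.5% + 2% city = 9.5% → £1.1039
Frozen peas £3.76: groceries → 7.5% + 2% city = 9.5% → £0.3572
Pasta (2 lb) £2.19: groceries → 7.5% + 2% city = 9.5% → £0.20805
Watch battery replacement £18.18: taxable services → 3.75% + 0% city = 3.75% → £0.68175
Poetry collection £21.96: books → 0% + 2% city = 2% → £0.4392
Dish soap £4.88: all other goods → 8.5% + 1% city = 9.5% → £0.4636
Canvas tote bag £11.79: all other goods → 8.5% + 1% city = 9.5% → £1.12005
Garment alterations £24.36: taxable services → 3.75% + 0% city = 3.75% → £0.9135
Children's picture book £7.58: books → 0% + 2% city = 2% → £0.1516
Unrounded tax sum = £19.3425 → £19.34

£19.34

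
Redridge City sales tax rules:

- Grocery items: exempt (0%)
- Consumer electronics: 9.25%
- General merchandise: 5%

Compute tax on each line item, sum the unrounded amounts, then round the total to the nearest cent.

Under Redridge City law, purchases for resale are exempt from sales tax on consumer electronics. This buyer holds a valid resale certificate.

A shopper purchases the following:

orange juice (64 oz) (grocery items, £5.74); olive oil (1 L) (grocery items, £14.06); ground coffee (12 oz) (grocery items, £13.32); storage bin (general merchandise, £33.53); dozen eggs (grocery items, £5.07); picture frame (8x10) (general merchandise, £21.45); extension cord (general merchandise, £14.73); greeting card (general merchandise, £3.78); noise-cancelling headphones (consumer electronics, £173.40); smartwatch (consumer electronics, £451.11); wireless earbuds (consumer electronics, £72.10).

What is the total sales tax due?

£3.67

Orange juice (64 oz) £5.74: grocery items → 0% → £0.00
Olive oil (1 L) £14.06: grocery items → 0% → £0.00
Ground coffee (12 oz) £13.32: grocery items → 0% → £0.00
Storage bin £33.53: general merchandise → 5% → £1.6765
Dozen eggs £5.07: grocery items → 0% → £0.00
Picture frame (8x10) £21.45: general merchandise → 5% → £1.0725
Extension cord £14.73: general merchandise → 5% → £0.7365
Greeting card £3.78: general merchandise → 5% → £0.189
Noise-cancelling headphones £173.40: consumer electronics, buyer-exempt → 0% → £0.00
Smartwatch £451.11: consumer electronics, buyer-exempt → 0% → £0.00
Wireless earbuds £72.10: consumer electronics, buyer-exempt → 0% → £0.00
Unrounded tax sum = £3.6745 → £3.67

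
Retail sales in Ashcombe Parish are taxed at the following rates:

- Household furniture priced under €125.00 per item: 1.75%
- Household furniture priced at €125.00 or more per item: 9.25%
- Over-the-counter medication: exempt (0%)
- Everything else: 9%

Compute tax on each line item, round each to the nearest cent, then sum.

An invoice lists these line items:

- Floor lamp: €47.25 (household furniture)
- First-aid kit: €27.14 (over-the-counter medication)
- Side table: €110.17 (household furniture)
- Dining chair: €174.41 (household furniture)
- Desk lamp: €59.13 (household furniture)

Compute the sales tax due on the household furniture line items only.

Floor lamp €47.25: household furniture, under €125.00 → 1.75% → €0.83
Side table €110.17: household furniture, under €125.00 → 1.75% → €1.93
Dining chair €174.41: household furniture, €125.00 or more → 9.25% → €16.13
Desk lamp €59.13: household furniture, under €125.00 → 1.75% → €1.03
Tax on household furniture = €0.83 + €1.93 + €16.13 + €1.03 = €19.92

€19.92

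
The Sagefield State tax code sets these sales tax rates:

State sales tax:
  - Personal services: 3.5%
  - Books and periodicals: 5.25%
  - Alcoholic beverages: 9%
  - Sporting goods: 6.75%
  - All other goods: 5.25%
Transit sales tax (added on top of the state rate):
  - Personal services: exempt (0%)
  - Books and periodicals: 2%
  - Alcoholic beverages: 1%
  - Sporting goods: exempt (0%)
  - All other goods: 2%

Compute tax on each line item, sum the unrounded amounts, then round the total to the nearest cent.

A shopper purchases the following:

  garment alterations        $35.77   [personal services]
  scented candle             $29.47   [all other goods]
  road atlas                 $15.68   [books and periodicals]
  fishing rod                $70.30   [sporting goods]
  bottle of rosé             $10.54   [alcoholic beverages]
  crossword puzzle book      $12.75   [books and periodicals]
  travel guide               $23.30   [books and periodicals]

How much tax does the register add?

$12.94

Garment alterations $35.77: personal services → 3.5% + 0% transit = 3.5% → $1.25195
Scented candle $29.47: all other goods → 5.25% + 2% transit = 7.25% → $2.136575
Road atlas $15.68: books and periodicals → 5.25% + 2% transit = 7.25% → $1.1368
Fishing rod $70.30: sporting goods → 6.75% + 0% transit = 6.75% → $4.74525
Bottle of rosé $10.54: alcoholic beverages → 9% + 1% transit = 10% → $1.054
Crossword puzzle book $12.75: books and periodicals → 5.25% + 2% transit = 7.25% → $0.924375
Travel guide $23.30: books and periodicals → 5.25% + 2% transit = 7.25% → $1.68925
Unrounded tax sum = $12.9382 → $12.94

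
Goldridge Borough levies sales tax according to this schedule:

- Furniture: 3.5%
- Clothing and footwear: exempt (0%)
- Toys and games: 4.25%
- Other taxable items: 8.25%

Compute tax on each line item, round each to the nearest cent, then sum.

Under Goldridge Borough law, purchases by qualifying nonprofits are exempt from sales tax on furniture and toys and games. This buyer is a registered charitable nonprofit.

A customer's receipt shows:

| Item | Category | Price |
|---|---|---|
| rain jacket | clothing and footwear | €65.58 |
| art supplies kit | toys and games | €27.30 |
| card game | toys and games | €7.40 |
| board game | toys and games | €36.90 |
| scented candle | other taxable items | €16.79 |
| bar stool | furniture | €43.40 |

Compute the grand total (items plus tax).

€198.76

Rain jacket €65.58: clothing and footwear → 0% → €0.00
Art supplies kit €27.30: toys and games, buyer-exempt → 0% → €0.00
Card game €7.40: toys and games, buyer-exempt → 0% → €0.00
Board game €36.90: toys and games, buyer-exempt → 0% → €0.00
Scented candle €16.79: other taxable items → 8.25% → €1.39
Bar stool €43.40: furniture, buyer-exempt → 0% → €0.00
Subtotal = €197.37; tax = €1.39; total due = €198.76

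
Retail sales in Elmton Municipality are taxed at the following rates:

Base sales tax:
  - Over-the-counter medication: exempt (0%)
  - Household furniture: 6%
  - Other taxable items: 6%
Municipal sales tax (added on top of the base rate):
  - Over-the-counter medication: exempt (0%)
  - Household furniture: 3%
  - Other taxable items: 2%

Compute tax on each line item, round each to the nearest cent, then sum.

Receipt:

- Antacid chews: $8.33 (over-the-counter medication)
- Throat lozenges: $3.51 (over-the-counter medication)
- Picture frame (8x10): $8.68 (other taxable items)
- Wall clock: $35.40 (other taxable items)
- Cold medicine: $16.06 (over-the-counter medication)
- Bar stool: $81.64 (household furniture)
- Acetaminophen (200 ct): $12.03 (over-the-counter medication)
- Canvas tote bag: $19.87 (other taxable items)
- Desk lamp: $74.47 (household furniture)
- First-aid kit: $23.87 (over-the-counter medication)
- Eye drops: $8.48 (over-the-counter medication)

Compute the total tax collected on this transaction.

$19.16

Antacid chews $8.33: over-the-counter medication → 0% + 0% municipal = 0% → $0.00
Throat lozenges $3.51: over-the-counter medication → 0% + 0% municipal = 0% → $0.00
Picture frame (8x10) $8.68: other taxable items → 6% + 2% municipal = 8% → $0.69
Wall clock $35.40: other taxable items → 6% + 2% municipal = 8% → $2.83
Cold medicine $16.06: over-the-counter medication → 0% + 0% municipal = 0% → $0.00
Bar stool $81.64: household furniture → 6% + 3% municipal = 9% → $7.35
Acetaminophen (200 ct) $12.03: over-the-counter medication → 0% + 0% municipal = 0% → $0.00
Canvas tote bag $19.87: other taxable items → 6% + 2% municipal = 8% → $1.59
Desk lamp $74.47: household furniture → 6% + 3% municipal = 9% → $6.70
First-aid kit $23.87: over-the-counter medication → 0% + 0% municipal = 0% → $0.00
Eye drops $8.48: over-the-counter medication → 0% + 0% municipal = 0% → $0.00
Total tax = $0.69 + $2.83 + $7.35 + $1.59 + $6.70 = $19.16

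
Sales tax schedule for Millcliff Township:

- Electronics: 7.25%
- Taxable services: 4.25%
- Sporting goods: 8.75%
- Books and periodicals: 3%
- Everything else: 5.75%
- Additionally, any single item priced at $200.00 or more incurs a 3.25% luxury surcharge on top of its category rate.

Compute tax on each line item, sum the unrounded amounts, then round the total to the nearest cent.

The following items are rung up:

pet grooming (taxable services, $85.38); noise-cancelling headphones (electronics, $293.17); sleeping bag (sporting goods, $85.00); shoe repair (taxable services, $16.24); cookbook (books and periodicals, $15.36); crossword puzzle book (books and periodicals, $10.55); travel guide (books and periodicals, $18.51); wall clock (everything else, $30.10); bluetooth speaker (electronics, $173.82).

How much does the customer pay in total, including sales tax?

$786.33

Pet grooming $85.38: taxable services → 4.25% → $3.62865
Noise-cancelling headphones $293.17: electronics → 7.25% + 3.25% surcharge = 10.5% → $30.78285
Sleeping bag $85.00: sporting goods → 8.75% → $7.4375
Shoe repair $16.24: taxable services → 4.25% → $0.6902
Cookbook $15.36: books and periodicals → 3% → $0.4608
Crossword puzzle book $10.55: books and periodicals → 3% → $0.3165
Travel guide $18.51: books and periodicals → 3% → $0.5553
Wall clock $30.10: everything else → 5.75% → $1.73075
Bluetooth speaker $173.82: electronics → 7.25% → $12.60195
Subtotal = $728.13; unrounded tax = $58.2045 → $58.20; total due = $786.33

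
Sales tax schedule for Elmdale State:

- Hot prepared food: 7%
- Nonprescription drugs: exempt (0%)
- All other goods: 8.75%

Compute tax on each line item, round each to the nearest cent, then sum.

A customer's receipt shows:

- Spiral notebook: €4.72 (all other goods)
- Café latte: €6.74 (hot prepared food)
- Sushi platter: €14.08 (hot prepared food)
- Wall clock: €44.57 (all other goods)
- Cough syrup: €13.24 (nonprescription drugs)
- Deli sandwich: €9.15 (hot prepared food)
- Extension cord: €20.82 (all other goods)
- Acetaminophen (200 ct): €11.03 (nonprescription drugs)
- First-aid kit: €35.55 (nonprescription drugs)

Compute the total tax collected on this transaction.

€8.23

Spiral notebook €4.72: all other goods → 8.75% → €0.41
Café latte €6.74: hot prepared food → 7% → €0.47
Sushi platter €14.08: hot prepared food → 7% → €0.99
Wall clock €44.57: all other goods → 8.75% → €3.90
Cough syrup €13.24: nonprescription drugs → 0% → €0.00
Deli sandwich €9.15: hot prepared food → 7% → €0.64
Extension cord €20.82: all other goods → 8.75% → €1.82
Acetaminophen (200 ct) €11.03: nonprescription drugs → 0% → €0.00
First-aid kit €35.55: nonprescription drugs → 0% → €0.00
Total tax = €0.41 + €0.47 + €0.99 + €3.90 + €0.64 + €1.82 = €8.23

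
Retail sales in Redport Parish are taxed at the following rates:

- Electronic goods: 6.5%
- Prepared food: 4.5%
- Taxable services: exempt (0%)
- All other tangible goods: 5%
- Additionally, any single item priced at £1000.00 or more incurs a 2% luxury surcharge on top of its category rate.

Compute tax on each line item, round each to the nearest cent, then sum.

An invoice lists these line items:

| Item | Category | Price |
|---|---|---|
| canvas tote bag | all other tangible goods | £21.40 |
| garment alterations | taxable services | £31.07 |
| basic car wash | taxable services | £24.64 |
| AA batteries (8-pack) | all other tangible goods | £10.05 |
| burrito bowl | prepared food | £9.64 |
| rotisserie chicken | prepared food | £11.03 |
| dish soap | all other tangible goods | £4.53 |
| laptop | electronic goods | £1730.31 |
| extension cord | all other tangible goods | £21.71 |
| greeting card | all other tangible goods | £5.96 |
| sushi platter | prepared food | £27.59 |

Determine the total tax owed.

£152.44

Canvas tote bag £21.40: all other tangible goods → 5% → £1.07
Garment alterations £31.07: taxable services → 0% → £0.00
Basic car wash £24.64: taxable services → 0% → £0.00
AA batteries (8-pack) £10.05: all other tangible goods → 5% → £0.50
Burrito bowl £9.64: prepared food → 4.5% → £0.43
Rotisserie chicken £11.03: prepared food → 4.5% → £0.50
Dish soap £4.53: all other tangible goods → 5% → £0.23
Laptop £1730.31: electronic goods → 6.5% + 2% surcharge = 8.5% → £147.08
Extension cord £21.71: all other tangible goods → 5% → £1.09
Greeting card £5.96: all other tangible goods → 5% → £0.30
Sushi platter £27.59: prepared food → 4.5% → £1.24
Total tax = £1.07 + £0.50 + £0.43 + £0.50 + £0.23 + £147.08 + £1.09 + £0.30 + £1.24 = £152.44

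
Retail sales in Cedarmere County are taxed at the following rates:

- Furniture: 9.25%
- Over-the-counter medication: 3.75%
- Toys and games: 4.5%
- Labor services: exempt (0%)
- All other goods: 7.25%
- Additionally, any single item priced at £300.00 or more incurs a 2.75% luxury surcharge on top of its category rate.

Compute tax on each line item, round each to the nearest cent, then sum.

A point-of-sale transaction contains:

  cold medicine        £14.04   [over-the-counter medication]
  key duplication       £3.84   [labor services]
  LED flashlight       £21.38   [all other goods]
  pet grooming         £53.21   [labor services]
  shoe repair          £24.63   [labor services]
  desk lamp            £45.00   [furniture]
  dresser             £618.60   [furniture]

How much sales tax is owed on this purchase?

£80.47

Cold medicine £14.04: over-the-counter medication → 3.75% → £0.53
Key duplication £3.84: labor services → 0% → £0.00
LED flashlight £21.38: all other goods → 7.25% → £1.55
Pet grooming £53.21: labor services → 0% → £0.00
Shoe repair £24.63: labor services → 0% → £0.00
Desk lamp £45.00: furniture → 9.25% → £4.16
Dresser £618.60: furniture → 9.25% + 2.75% surcharge = 12% → £74.23
Total tax = £0.53 + £1.55 + £4.16 + £74.23 = £80.47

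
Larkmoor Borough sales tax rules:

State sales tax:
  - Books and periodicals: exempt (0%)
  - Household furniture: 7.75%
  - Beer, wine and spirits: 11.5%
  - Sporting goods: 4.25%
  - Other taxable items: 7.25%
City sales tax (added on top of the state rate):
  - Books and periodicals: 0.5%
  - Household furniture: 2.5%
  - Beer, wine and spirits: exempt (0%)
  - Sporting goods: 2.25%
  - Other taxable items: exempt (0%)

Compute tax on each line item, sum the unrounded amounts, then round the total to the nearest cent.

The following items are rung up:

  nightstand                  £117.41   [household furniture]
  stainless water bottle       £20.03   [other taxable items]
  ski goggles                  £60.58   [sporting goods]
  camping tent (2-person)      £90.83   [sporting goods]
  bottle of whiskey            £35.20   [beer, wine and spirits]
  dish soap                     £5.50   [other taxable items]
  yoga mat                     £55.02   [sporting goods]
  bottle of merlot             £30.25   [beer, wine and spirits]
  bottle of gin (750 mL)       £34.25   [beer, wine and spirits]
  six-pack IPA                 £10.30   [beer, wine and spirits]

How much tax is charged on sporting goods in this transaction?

Ski goggles £60.58: sporting goods → 4.25% + 2.25% city = 6.5% → £3.9377
Camping tent (2-person) £90.83: sporting goods → 4.25% + 2.25% city = 6.5% → £5.90395
Yoga mat £55.02: sporting goods → 4.25% + 2.25% city = 6.5% → £3.5763
Tax on sporting goods: unrounded sum = £13.41795 → £13.42

£13.42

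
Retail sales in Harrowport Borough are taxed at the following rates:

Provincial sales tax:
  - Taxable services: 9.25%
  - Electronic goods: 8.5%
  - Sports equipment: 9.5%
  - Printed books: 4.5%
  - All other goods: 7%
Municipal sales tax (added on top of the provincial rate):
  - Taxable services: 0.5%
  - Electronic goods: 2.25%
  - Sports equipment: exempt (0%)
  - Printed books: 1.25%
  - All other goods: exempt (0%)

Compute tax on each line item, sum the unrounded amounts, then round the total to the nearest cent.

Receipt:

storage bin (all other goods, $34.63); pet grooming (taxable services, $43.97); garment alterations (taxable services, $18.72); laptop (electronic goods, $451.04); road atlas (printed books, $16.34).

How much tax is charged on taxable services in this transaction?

Pet grooming $43.97: taxable services → 9.25% + 0.5% municipal = 9.75% → $4.287075
Garment alterations $18.72: taxable services → 9.25% + 0.5% municipal = 9.75% → $1.8252
Tax on taxable services: unrounded sum = $6.112275 → $6.11

$6.11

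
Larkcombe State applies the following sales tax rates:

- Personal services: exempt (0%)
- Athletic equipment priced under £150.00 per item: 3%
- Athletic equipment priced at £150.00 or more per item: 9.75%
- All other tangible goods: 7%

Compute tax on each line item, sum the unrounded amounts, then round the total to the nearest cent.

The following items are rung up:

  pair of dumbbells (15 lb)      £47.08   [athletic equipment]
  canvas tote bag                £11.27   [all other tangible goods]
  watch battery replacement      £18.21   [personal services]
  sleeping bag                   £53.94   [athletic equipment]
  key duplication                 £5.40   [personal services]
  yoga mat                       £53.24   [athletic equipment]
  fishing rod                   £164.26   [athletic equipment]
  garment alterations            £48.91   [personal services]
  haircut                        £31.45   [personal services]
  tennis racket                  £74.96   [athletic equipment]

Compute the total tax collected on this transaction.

Pair of dumbbells (15 lb) £47.08: athletic equipment, under £150.00 → 3% → £1.4124
Canvas tote bag £11.27: all other tangible goods → 7% → £0.7889
Watch battery replacement £18.21: personal services → 0% → £0.00
Sleeping bag £53.94: athletic equipment, under £150.00 → 3% → £1.6182
Key duplication £5.40: personal services → 0% → £0.00
Yoga mat £53.24: athletic equipment, under £150.00 → 3% → £1.5972
Fishing rod £164.26: athletic equipment, £150.00 or more → 9.75% → £16.01535
Garment alterations £48.91: personal services → 0% → £0.00
Haircut £31.45: personal services → 0% → £0.00
Tennis racket £74.96: athletic equipment, under £150.00 → 3% → £2.2488
Unrounded tax sum = £23.68085 → £23.68

£23.68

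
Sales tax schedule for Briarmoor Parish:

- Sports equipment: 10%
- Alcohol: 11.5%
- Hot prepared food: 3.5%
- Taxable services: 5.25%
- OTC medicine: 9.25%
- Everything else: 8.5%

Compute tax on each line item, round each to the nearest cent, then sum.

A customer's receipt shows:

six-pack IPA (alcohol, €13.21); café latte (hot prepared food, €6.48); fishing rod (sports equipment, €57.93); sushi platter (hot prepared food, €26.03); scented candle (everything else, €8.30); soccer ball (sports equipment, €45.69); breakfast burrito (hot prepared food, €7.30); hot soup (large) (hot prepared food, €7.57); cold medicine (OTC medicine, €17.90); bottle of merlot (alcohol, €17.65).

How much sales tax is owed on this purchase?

€17.94

Six-pack IPA €13.21: alcohol → 11.5% → €1.52
Café latte €6.48: hot prepared food → 3.5% → €0.23
Fishing rod €57.93: sports equipment → 10% → €5.79
Sushi platter €26.03: hot prepared food → 3.5% → €0.91
Scented candle €8.30: everything else → 8.5% → €0.71
Soccer ball €45.69: sports equipment → 10% → €4.57
Breakfast burrito €7.30: hot prepared food → 3.5% → €0.26
Hot soup (large) €7.57: hot prepared food → 3.5% → €0.26
Cold medicine €17.90: OTC medicine → 9.25% → €1.66
Bottle of merlot €17.65: alcohol → 11.5% → €2.03
Total tax = €1.52 + €0.23 + €5.79 + €0.91 + €0.71 + €4.57 + €0.26 + €0.26 + €1.66 + €2.03 = €17.94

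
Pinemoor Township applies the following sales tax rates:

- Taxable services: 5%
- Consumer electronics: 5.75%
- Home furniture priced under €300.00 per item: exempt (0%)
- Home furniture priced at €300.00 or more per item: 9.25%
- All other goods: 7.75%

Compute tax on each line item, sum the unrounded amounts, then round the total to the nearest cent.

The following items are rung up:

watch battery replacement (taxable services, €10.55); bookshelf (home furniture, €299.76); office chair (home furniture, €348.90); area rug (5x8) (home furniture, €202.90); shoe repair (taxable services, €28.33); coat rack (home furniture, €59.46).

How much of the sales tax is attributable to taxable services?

Watch battery replacement €10.55: taxable services → 5% → €0.5275
Shoe repair €28.33: taxable services → 5% → €1.4165
Tax on taxable services: unrounded sum = €1.944 → €1.94

€1.94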